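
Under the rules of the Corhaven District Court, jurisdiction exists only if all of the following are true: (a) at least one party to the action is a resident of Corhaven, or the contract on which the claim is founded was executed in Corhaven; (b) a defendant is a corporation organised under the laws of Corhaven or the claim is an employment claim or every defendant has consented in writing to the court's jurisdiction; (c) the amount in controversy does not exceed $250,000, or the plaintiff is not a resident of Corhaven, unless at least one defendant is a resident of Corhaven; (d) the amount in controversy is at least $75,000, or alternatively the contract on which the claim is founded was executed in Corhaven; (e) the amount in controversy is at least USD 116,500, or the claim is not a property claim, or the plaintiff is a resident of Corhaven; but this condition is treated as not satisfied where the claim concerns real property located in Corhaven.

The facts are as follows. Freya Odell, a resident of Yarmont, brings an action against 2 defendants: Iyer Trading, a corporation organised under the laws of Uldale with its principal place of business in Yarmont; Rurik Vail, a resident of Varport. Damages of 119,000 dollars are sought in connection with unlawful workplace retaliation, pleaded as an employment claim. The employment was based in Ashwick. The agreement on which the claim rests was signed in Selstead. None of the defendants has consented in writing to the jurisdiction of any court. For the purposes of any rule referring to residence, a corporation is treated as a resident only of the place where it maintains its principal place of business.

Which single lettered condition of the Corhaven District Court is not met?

The Corhaven District Court:
  (a) No party resides in Corhaven; the contract was executed in Selstead, not Corhaven — none of the alternatives is met. Condition not met.
  (b) The claim is an employment claim, so this disjunct is met. Met.
  (c) The amount in controversy is USD 119,000, within the USD 250,000 ceiling, so this disjunct is met. Condition met.
  (d) The amount in controversy is 119,000 dollars, which meets the $75,000 floor, which satisfies one of the alternatives. Satisfied.
  (e) The amount in controversy is USD 119,000, which meets the $116,500 floor, so this disjunct is met. The carve-out does not apply: the claim does not concern real property. Satisfied.
Only condition (a) fails.

(a)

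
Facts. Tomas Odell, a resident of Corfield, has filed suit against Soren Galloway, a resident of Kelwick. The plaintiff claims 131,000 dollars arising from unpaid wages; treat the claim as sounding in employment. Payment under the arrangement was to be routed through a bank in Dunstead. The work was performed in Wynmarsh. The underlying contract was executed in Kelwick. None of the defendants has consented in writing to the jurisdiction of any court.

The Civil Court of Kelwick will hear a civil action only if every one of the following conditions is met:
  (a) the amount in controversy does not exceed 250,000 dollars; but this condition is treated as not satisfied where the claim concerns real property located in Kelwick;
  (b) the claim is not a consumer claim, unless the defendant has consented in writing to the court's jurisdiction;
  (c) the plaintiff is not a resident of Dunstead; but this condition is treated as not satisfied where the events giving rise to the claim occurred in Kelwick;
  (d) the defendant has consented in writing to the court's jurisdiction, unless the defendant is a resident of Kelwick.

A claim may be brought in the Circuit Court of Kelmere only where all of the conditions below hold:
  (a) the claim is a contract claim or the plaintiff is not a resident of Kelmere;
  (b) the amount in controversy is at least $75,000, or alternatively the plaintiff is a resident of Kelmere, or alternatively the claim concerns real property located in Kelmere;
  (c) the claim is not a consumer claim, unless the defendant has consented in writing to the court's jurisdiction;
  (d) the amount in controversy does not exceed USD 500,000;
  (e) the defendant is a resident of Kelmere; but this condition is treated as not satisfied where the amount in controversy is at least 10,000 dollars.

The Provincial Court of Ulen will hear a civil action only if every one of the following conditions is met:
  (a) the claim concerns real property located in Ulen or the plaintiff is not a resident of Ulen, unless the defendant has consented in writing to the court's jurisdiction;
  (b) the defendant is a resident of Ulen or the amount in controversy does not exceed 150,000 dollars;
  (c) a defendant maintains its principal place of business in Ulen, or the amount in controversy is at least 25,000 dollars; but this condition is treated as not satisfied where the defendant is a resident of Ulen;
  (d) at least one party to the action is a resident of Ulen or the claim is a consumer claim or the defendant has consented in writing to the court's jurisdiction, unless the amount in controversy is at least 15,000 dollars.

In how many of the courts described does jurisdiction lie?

The Civil Court of Kelwick:
  (a) The amount in controversy is USD 131,000, within the 250,000 dollars ceiling. And the carve-out is inapplicable — the claim does not concern real property. Met.
  (b) The claim is an employment claim, not a consumer claim. Met.
  (c) The plaintiff resides in Corfield, which is not Dunstead. And the carve-out is inapplicable — the operative events occurred in Wynmarsh, not Kelwick. Satisfied.
  (d) No such written consent has been filed. But the defendant resides in Kelwick, and the 'unless' clause therefore excuses the requirement. Condition met.
  → All conditions met; jurisdiction exists.
The Circuit Court of Kelmere:
  (a) The plaintiff resides in Corfield, which is not Kelmere, which satisfies one of the alternatives. Met.
  (b) The amount in controversy is $131,000, which meets the 75,000 dollars floor — that alternative is enough. Satisfied.
  (c) The claim is an employment claim, not a consumer claim. Met.
  (d) The amount in controversy is $131,000, within the $500,000 ceiling. Satisfied.
  (e) The defendant resides in Kelwick, not Kelmere. Fails.
  → Not every requirement is met — no jurisdiction.
The Provincial Court of Ulen:
  (a) The plaintiff resides in Corfield, which is not Ulen, so this disjunct is met. Met.
  (b) The amount in controversy is 131,000 dollars, within the $150,000 ceiling, so one alternative holds. Met.
  (c) The amount in controversy is $131,000, which meets the $25,000 floor, which satisfies one of the alternatives. And the carve-out is inapplicable — the defendant resides in Kelwick, not Ulen. Met.
  (d) No party resides in Ulen; the claim is an employment claim, not a consumer claim; no such written consent has been filed — every alternative fails. However, the amount in controversy is 131,000 dollars, which meets the 15,000 dollars floor, so the 'unless' proviso supplies this condition. Condition met.
  → Every requirement is satisfied — jurisdiction.
Courts with jurisdiction: the Civil Court of Kelwick, the Provincial Court of Ulen — 2 in total.

2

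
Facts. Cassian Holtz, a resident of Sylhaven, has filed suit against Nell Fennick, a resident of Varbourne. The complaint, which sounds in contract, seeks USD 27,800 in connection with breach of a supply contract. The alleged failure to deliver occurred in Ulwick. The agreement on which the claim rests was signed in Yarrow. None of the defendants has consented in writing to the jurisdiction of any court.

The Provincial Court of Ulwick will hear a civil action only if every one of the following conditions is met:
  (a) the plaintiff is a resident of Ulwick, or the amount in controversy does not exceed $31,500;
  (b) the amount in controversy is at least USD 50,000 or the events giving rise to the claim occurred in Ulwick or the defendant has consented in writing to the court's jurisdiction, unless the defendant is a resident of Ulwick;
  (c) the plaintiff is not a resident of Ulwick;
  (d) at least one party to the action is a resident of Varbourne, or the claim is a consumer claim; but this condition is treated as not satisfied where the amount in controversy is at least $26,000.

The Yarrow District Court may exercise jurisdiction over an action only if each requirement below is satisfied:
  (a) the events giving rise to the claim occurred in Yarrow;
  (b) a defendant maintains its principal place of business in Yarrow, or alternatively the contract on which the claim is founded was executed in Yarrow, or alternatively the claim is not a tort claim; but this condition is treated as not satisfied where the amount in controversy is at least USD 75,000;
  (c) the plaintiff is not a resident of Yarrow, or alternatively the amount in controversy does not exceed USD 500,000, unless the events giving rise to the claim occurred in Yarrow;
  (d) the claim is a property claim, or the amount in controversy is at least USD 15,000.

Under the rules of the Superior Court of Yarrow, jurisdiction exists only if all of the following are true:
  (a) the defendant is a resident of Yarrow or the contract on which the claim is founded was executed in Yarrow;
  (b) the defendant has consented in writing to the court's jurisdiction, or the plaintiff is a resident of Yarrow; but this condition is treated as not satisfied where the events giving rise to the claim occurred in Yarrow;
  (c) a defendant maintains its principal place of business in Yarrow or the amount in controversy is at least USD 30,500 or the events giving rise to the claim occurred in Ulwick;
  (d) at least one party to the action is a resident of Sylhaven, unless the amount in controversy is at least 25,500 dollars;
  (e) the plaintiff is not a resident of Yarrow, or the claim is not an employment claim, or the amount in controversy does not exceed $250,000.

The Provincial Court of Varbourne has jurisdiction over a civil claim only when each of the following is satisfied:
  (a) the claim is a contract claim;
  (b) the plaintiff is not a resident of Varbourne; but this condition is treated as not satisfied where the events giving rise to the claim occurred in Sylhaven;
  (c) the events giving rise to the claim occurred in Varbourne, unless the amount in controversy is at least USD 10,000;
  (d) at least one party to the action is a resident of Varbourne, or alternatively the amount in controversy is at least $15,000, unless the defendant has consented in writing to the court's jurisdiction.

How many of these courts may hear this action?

The Provincial Court of Ulwick:
  (a) The amount in controversy is $27,800, within the $31,500 ceiling — that alternative is enough. Satisfied.
  (b) The operative events occurred in Ulwick, which satisfies one of the alternatives. Satisfied.
  (c) The plaintiff resides in Sylhaven, which is not Ulwick. Satisfied.
  (d) Nell Fennick resides in Varbourne, which satisfies one of the alternatives. But the carve-out bites: the amount in controversy is 27,800 dollars, which meets the $26,000 floor. Condition not met.
  → The court lacks jurisdiction.
The Yarrow District Court:
  (a) The operative events occurred in Ulwick, not Yarrow. Not met.
  (b) The contract was executed in Yarrow — that alternative is enough. And the carve-out is inapplicable — the amount in controversy is USD 27,800, below the 75,000 dollars floor. Condition met.
  (c) The plaintiff resides in Sylhaven, which is not Yarrow, which satisfies one of the alternatives. Met.
  (d) The amount in controversy is $27,800, which meets the 15,000 dollars floor, so one alternative holds. Condition met.
  → The court lacks jurisdiction.
The Superior Court of Yarrow:
  (a) The contract was executed in Yarrow, so one alternative holds. Met.
  (b) No such written consent has been filed; the plaintiff resides in Sylhaven, not Yarrow — none of the alternatives is met. Condition not met.
  (c) The operative events occurred in Ulwick, so one alternative holds. Satisfied.
  (d) Cassian Holtz resides in Sylhaven. Condition met.
  (e) The plaintiff resides in Sylhaven, which is not Yarrow, which satisfies one of the alternatives. Condition met.
  → The court lacks jurisdiction.
The Provincial Court of Varbourne:
  (a) The claim is a contract claim. Satisfied.
  (b) The plaintiff resides in Sylhaven, which is not Varbourne. The exception is not triggered, since the operative events occurred in Ulwick, not Sylhaven. Condition met.
  (c) The operative events occurred in Ulwick, not Varbourne. But the amount in controversy is 27,800 dollars, which meets the $10,000 floor, and the 'unless' clause therefore excuses the requirement. Met.
  (d) Nell Fennick resides in Varbourne, so this disjunct is met. Met.
  → Jurisdiction lies.
Courts with jurisdiction: the Provincial Court of Varbourne — 1 in total.

1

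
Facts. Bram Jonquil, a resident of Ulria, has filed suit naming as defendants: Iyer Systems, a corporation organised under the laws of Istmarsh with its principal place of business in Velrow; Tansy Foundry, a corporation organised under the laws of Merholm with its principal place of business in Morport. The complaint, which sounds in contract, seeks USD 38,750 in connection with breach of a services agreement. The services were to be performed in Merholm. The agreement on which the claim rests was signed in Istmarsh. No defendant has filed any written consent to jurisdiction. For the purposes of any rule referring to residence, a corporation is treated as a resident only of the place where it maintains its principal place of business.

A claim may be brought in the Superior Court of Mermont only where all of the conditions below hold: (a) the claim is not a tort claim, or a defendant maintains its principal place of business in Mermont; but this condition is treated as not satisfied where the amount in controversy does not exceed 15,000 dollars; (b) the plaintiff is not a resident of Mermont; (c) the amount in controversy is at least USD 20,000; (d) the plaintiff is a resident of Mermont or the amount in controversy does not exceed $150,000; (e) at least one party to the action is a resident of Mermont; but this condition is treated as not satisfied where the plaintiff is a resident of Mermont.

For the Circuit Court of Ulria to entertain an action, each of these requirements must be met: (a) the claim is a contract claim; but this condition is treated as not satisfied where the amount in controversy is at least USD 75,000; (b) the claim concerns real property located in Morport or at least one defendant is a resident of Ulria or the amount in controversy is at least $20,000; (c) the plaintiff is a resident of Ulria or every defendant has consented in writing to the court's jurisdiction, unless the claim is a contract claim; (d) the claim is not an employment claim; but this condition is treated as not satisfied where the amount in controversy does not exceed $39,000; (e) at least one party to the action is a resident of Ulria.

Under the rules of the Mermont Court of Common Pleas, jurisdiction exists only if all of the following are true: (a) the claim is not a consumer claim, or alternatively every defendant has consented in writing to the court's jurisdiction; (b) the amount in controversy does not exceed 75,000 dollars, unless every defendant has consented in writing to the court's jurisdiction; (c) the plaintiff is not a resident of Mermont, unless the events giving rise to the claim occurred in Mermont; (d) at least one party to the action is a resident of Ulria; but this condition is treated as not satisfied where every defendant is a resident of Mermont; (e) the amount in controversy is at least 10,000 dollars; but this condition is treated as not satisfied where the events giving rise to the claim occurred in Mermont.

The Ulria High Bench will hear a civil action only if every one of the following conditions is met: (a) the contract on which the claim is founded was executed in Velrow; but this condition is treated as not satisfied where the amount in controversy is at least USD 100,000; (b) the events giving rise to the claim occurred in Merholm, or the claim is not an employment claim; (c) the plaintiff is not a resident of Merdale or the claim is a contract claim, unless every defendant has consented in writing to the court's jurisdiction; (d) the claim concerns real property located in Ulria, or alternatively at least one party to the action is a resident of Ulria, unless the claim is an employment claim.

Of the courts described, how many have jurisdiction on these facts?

The Superior Court of Mermont:
  (a) The claim is a contract claim, not a tort claim — that alternative is enough. And the carve-out is inapplicable — the amount in controversy is USD 38,750, above the USD 15,000 ceiling. Met.
  (b) The plaintiff resides in Ulria, which is not Mermont. Met.
  (c) The amount in controversy is 38,750 dollars, which meets the $20,000 floor. Met.
  (d) The amount in controversy is 38,750 dollars, within the 150,000 dollars ceiling, so one alternative holds. Condition met.
  (e) No party resides in Mermont. Not met.
  → No jurisdiction.
The Circuit Court of Ulria:
  (a) The claim is a contract claim. The carve-out does not apply: the amount in controversy is 38,750 dollars, below the USD 75,000 floor. Satisfied.
  (b) The amount in controversy is USD 38,750, which meets the USD 20,000 floor, so one alternative holds. Met.
  (c) The plaintiff resides in Ulria, so one alternative holds. Condition met.
  (d) The claim is a contract claim, not an employment claim. However, the amount in controversy is USD 38,750, within the $39,000 ceiling, which falls within the stated exception and so defeats the condition. Not met.
  (e) Bram Jonquil resides in Ulria. Condition met.
  → At least one condition fails; no jurisdiction.
The Mermont Court of Common Pleas:
  (a) The claim is a contract claim, not a consumer claim, so this disjunct is met. Met.
  (b) The amount in controversy is $38,750, within the $75,000 ceiling. Condition met.
  (c) The plaintiff resides in Ulria, which is not Mermont. Satisfied.
  (d) Bram Jonquil resides in Ulria. The exception is not triggered, since the defendants reside as follows — Iyer Systems in Velrow, Tansy Foundry in Morport — not all in Mermont. Satisfied.
  (e) The amount in controversy is 38,750 dollars, which meets the $10,000 floor. The carve-out does not apply: the operative events occurred in Merholm, not Mermont. Condition met.
  → Jurisdiction lies.
The Ulria High Bench:
  (a) The contract was executed in Istmarsh, not Velrow. Not satisfied.
  (b) The operative events occurred in Merholm — that alternative is enough. Met.
  (c) The plaintiff resides in Ulria, which is not Merdale, which satisfies one of the alternatives. Satisfied.
  (d) Bram Jonquil resides in Ulria, which satisfies one of the alternatives. Satisfied.
  → No jurisdiction.
Courts with jurisdiction: the Mermont Court of Common Pleas — 1 in total.

1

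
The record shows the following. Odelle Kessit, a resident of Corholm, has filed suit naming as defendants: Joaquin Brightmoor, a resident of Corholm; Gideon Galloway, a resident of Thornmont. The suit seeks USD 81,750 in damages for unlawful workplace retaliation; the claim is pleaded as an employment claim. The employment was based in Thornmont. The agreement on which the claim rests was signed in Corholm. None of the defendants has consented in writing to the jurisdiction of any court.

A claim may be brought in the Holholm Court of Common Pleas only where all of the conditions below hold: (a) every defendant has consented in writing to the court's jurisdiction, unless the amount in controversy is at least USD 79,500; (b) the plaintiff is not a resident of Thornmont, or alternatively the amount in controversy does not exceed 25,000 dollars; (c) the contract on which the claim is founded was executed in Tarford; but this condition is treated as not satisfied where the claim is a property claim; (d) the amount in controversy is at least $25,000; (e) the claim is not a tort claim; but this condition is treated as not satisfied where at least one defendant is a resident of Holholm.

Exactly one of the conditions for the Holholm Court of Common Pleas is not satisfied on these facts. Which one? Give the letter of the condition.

(c)

The Holholm Court of Common Pleas:
  (a) No such written consent has been filed. But the amount in controversy is USD 81,750, which meets the 79,500 dollars floor, and the 'unless' clause therefore excuses the requirement. Met.
  (b) The plaintiff resides in Corholm, which is not Thornmont, so one alternative holds. Condition met.
  (c) The contract was executed in Corholm, not Tarford. Condition not met.
  (d) The amount in controversy is 81,750 dollars, which meets the 25,000 dollars floor. Met.
  (e) The claim is an employment claim, not a tort claim. The exception is not triggered, since no defendant resides in Holholm (they reside in Corholm, Thornmont). Satisfied.
Only condition (c) fails.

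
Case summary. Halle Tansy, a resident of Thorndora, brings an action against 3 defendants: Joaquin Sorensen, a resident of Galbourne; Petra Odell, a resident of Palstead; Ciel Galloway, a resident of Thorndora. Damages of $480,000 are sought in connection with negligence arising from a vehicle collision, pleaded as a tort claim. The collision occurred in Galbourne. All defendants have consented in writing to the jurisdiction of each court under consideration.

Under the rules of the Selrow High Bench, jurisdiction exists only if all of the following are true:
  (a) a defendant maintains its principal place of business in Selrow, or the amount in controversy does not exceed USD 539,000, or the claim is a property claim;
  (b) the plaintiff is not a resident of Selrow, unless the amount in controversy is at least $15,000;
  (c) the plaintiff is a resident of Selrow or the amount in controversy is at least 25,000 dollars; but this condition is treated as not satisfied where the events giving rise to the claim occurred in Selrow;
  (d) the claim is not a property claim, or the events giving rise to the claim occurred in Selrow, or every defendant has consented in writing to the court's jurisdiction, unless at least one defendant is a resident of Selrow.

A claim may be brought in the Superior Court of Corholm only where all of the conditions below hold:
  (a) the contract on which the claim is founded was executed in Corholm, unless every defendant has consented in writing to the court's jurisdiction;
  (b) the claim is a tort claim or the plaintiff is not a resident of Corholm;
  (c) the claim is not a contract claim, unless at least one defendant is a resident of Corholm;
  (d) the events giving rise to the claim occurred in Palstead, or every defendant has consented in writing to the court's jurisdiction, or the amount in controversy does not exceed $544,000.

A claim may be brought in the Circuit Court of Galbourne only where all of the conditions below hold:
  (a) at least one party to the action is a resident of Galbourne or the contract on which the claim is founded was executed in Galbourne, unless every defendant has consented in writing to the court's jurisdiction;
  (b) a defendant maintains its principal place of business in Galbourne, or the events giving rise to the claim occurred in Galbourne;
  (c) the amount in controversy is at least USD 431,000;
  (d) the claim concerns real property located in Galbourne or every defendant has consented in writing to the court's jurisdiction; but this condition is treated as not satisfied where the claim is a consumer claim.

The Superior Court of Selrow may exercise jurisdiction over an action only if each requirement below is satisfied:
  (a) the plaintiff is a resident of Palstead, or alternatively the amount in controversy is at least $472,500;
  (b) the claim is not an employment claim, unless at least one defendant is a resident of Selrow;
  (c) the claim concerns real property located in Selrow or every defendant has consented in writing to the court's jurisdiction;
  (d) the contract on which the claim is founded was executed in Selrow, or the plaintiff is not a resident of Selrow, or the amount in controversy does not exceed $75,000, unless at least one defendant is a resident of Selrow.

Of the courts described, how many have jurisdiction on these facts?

4

The Selrow High Bench:
  (a) The amount in controversy is 480,000 dollars, within the $539,000 ceiling — that alternative is enough. Met.
  (b) The plaintiff resides in Thorndora, which is not Selrow. Condition met.
  (c) The amount in controversy is USD 480,000, which meets the 25,000 dollars floor — that alternative is enough. The exception is not triggered, since the operative events occurred in Galbourne, not Selrow. Satisfied.
  (d) The claim is a tort claim, not a property claim, so one alternative holds. Condition met.
  → The court has jurisdiction.
The Superior Court of Corholm:
  (a) No contract (and hence no place of execution) is alleged. However, every defendant has filed written consent, so the 'unless' proviso supplies this condition. Condition met.
  (b) The claim is a tort claim — that alternative is enough. Met.
  (c) The claim is a tort claim, not a contract claim. Met.
  (d) Every defendant has filed written consent, so this disjunct is met. Satisfied.
  → All conditions met; jurisdiction exists.
The Circuit Court of Galbourne:
  (a) Joaquin Sorensen resides in Galbourne — that alternative is enough. Met.
  (b) The operative events occurred in Galbourne, so this disjunct is met. Met.
  (c) The amount in controversy is USD 480,000, which meets the $431,000 floor. Satisfied.
  (d) Every defendant has filed written consent — that alternative is enough. The carve-out does not apply: the claim is a tort claim, not a consumer claim. Satisfied.
  → All conditions met; jurisdiction exists.
The Superior Court of Selrow:
  (a) The amount in controversy is 480,000 dollars, which meets the $472,500 floor, so this disjunct is met. Satisfied.
  (b) The claim is a tort claim, not an employment claim. Satisfied.
  (c) Every defendant has filed written consent, so one alternative holds. Satisfied.
  (d) The plaintiff resides in Thorndora, which is not Selrow, so one alternative holds. Condition met.
  → All conditions met; jurisdiction exists.
Courts with jurisdiction: the Selrow High Bench, the Superior Court of Corholm, the Circuit Court of Galbourne, the Superior Court of Selrow — 4 in total.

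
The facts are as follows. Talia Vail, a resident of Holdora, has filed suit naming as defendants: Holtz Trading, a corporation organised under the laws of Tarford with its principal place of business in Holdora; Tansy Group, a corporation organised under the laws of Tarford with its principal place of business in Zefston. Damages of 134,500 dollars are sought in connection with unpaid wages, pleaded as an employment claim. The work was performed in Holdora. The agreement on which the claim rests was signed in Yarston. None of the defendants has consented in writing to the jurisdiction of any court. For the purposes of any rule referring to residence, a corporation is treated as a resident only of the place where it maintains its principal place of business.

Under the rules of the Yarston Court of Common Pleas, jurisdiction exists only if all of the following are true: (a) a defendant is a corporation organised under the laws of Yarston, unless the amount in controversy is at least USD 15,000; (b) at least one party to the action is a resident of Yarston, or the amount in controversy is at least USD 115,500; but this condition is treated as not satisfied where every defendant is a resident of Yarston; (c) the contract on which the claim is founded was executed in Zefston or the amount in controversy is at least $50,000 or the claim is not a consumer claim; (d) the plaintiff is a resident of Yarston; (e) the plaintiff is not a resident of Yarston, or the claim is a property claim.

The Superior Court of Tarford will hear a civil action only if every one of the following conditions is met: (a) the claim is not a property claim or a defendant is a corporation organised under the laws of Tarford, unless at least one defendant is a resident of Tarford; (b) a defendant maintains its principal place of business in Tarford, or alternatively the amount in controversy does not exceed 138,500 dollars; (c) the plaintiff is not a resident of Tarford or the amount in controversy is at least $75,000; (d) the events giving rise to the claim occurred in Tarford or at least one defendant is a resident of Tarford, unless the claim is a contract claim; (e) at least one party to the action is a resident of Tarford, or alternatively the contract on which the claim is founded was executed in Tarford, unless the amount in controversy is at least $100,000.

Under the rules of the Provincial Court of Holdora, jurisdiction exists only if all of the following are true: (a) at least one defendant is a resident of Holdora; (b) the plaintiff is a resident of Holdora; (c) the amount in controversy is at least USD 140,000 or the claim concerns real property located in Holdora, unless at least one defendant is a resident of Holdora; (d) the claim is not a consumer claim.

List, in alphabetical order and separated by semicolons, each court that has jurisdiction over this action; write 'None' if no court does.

The Yarston Court of Common Pleas:
  (a) The corporate defendant(s) are organised in Tarford, not Yarston. However, the amount in controversy is $134,500, which meets the $15,000 floor, so the 'unless' proviso supplies this condition. Met.
  (b) The amount in controversy is 134,500 dollars, which meets the USD 115,500 floor — that alternative is enough. And the carve-out is inapplicable — the defendants reside as follows — Holtz Trading in Holdora, Tansy Group in Zefston — not all in Yarston. Satisfied.
  (c) The amount in controversy is $134,500, which meets the USD 50,000 floor, so one alternative holds. Satisfied.
  (d) The plaintiff resides in Holdora, not Yarston. Fails.
  (e) The plaintiff resides in Holdora, which is not Yarston, which satisfies one of the alternatives. Condition met.
  → No jurisdiction.
The Superior Court of Tarford:
  (a) The claim is an employment claim, not a property claim — that alternative is enough. Satisfied.
  (b) The amount in controversy is USD 134,500, within the 138,500 dollars ceiling, so this disjunct is met. Met.
  (c) The plaintiff resides in Holdora, which is not Tarford — that alternative is enough. Condition met.
  (d) The operative events occurred in Holdora, not Tarford; no defendant resides in Tarford (they reside in Holdora, Zefston) — no alternative holds. Nor does the 'unless' clause help: the claim is an employment claim, not a contract claim. Not met.
  (e) No party resides in Tarford; the contract was executed in Yarston, not Tarford — none of the alternatives is met. The proviso rescues it, though: the amount in controversy is 134,500 dollars, which meets the USD 100,000 floor. Satisfied.
  → No jurisdiction.
The Provincial Court of Holdora:
  (a) Holtz Trading resides in Holdora. Satisfied.
  (b) The plaintiff resides in Holdora. Satisfied.
  (c) The amount in controversy is USD 134,500, below the USD 140,000 floor; the claim does not concern real property — no alternative holds. The proviso rescues it, though: Holtz Trading resides in Holdora. Met.
  (d) The claim is an employment claim, not a consumer claim. Condition met.
  → Jurisdiction lies.

the Provincial Court of Holdora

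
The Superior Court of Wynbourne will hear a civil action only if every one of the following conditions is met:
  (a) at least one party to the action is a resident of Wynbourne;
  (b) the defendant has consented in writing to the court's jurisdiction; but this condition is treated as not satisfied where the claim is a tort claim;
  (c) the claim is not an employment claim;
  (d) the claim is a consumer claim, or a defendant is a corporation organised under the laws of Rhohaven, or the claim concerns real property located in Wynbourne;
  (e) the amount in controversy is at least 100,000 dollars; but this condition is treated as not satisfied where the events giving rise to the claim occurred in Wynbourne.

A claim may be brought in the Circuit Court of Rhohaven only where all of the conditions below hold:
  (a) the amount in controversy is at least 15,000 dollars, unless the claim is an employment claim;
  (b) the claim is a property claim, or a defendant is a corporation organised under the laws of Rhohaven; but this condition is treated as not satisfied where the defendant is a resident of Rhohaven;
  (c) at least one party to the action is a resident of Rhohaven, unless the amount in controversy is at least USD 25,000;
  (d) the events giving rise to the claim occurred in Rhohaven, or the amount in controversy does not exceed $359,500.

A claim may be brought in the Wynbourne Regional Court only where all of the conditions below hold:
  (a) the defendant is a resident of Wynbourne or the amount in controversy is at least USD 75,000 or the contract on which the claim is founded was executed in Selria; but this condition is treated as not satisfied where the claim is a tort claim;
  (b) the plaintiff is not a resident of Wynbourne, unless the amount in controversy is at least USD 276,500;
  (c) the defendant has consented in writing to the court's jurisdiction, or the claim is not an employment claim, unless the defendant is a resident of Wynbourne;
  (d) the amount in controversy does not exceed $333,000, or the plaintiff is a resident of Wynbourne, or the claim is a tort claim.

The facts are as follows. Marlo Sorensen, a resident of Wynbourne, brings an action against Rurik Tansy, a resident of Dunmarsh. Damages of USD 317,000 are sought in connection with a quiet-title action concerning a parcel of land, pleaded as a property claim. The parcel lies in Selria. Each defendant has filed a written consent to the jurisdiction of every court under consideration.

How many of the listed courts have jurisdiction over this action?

2

The Superior Court of Wynbourne:
  (a) Marlo Sorensen resides in Wynbourne. Satisfied.
  (b) Every defendant has filed written consent. The exception is not triggered, since the claim is a property claim, not a tort claim. Condition met.
  (c) The claim is a property claim, not an employment claim. Met.
  (d) The claim is a property claim, not a consumer claim; no defendant is a corporation; the property lies in Selria, not Wynbourne — none of the alternatives is met. Condition not met.
  (e) The amount in controversy is $317,000, which meets the USD 100,000 floor. The carve-out does not apply: the operative events occurred in Selria, not Wynbourne. Condition met.
  → No jurisdiction.
The Circuit Court of Rhohaven:
  (a) The amount in controversy is USD 317,000, which meets the 15,000 dollars floor. Met.
  (b) The claim is a property claim, so one alternative holds. The exception is not triggered, since the defendant resides in Dunmarsh, not Rhohaven. Met.
  (c) No party resides in Rhohaven. But the amount in controversy is USD 317,000, which meets the $25,000 floor, and the 'unless' clause therefore excuses the requirement. Satisfied.
  (d) The amount in controversy is $317,000, within the USD 359,500 ceiling — that alternative is enough. Condition met.
  → Every requirement is satisfied — jurisdiction.
The Wynbourne Regional Court:
  (a) The amount in controversy is $317,000, which meets the 75,000 dollars floor, so one alternative holds. And the carve-out is inapplicable — the claim is a property claim, not a tort claim. Satisfied.
  (b) The plaintiff resides in Wynbourne. But the amount in controversy is USD 317,000, which meets the 276,500 dollars floor, and the 'unless' clause therefore excuses the requirement. Condition met.
  (c) Every defendant has filed written consent, so one alternative holds. Met.
  (d) The amount in controversy is $317,000, within the $333,000 ceiling, which satisfies one of the alternatives. Condition met.
  → Jurisdiction lies.
Courts with jurisdiction: the Circuit Court of Rhohaven, the Wynbourne Regional Court — 2 in total.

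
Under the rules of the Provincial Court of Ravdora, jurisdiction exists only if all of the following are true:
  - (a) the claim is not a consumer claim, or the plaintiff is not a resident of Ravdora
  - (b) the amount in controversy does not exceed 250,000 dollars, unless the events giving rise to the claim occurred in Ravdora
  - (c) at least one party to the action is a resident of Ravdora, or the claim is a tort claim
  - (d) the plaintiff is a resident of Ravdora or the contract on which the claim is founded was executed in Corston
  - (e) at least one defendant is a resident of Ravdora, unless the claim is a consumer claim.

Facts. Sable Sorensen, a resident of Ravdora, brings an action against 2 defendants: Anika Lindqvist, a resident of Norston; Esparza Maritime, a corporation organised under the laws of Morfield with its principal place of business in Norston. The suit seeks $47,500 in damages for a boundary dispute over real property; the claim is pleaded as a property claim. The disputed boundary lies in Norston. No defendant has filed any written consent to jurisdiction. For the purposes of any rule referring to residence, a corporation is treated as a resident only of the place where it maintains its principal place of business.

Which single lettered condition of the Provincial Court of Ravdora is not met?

(e)

The Provincial Court of Ravdora:
  (a) The claim is a property claim, not a consumer claim — that alternative is enough. Met.
  (b) The amount in controversy is USD 47,500, within the 250,000 dollars ceiling. Satisfied.
  (c) Sable Sorensen resides in Ravdora — that alternative is enough. Satisfied.
  (d) The plaintiff resides in Ravdora — that alternative is enough. Condition met.
  (e) No defendant resides in Ravdora (they reside in Norston, Norston). And the claim is a property claim, not a consumer claim, so the proviso does not save it. Not satisfied.
Only condition (e) fails.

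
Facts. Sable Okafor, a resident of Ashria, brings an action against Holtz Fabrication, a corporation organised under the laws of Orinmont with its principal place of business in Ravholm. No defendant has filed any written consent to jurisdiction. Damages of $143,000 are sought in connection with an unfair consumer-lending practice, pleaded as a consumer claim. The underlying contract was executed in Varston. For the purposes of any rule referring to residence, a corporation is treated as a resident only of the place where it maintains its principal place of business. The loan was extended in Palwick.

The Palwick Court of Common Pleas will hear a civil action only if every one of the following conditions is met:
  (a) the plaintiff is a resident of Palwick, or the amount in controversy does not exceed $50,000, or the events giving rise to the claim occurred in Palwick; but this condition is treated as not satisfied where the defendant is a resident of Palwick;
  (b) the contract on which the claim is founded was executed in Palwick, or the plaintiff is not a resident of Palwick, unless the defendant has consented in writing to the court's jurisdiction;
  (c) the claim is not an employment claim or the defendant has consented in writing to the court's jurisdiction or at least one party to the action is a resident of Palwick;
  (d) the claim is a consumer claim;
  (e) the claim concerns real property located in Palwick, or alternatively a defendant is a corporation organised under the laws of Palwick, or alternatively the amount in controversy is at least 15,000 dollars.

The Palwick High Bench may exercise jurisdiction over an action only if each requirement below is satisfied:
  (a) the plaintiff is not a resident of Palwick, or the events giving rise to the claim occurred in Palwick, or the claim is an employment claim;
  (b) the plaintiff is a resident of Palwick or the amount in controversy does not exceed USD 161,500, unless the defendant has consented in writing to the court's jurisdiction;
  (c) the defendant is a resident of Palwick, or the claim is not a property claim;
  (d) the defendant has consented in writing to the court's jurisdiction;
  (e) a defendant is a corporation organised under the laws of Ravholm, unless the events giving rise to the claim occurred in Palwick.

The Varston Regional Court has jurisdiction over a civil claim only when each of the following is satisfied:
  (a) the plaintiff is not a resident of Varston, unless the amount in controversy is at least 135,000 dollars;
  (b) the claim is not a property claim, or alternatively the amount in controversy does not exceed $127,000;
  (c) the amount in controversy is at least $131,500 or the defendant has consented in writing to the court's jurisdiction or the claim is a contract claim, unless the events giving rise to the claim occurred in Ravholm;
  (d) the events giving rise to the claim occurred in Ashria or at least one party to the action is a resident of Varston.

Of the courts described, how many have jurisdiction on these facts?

The Palwick Court of Common Pleas:
  (a) The operative events occurred in Palwick — that alternative is enough. The carve-out does not apply: the defendant resides in Ravholm, not Palwick. Met.
  (b) The plaintiff resides in Ashria, which is not Palwick — that alternative is enough. Condition met.
  (c) The claim is a consumer claim, not an employment claim — that alternative is enough. Met.
  (d) The claim is a consumer claim. Satisfied.
  (e) The amount in controversy is 143,000 dollars, which meets the 15,000 dollars floor, so this disjunct is met. Met.
  → Jurisdiction lies.
The Palwick High Bench:
  (a) The plaintiff resides in Ashria, which is not Palwick, so one alternative holds. Condition met.
  (b) The amount in controversy is $143,000, within the USD 161,500 ceiling, so one alternative holds. Met.
  (c) The claim is a consumer claim, not a property claim, which satisfies one of the alternatives. Satisfied.
  (d) No such written consent has been filed. Condition not met.
  (e) The corporate defendant(s) are organised in Orinmont, not Ravholm. But the operative events occurred in Palwick, and the 'unless' clause therefore excuses the requirement. Satisfied.
  → The court lacks jurisdiction.
The Varston Regional Court:
  (a) The plaintiff resides in Ashria, which is not Varston. Satisfied.
  (b) The claim is a consumer claim, not a property claim, so one alternative holds. Satisfied.
  (c) The amount in controversy is USD 143,000, which meets the 131,500 dollars floor, so one alternative holds. Satisfied.
  (d) The operative events occurred in Palwick, not Ashria; no party resides in Varston — every alternative fails. Not met.
  → At least one condition fails; no jurisdiction.
Courts with jurisdiction: the Palwick Court of Common Pleas — 1 in total.

1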